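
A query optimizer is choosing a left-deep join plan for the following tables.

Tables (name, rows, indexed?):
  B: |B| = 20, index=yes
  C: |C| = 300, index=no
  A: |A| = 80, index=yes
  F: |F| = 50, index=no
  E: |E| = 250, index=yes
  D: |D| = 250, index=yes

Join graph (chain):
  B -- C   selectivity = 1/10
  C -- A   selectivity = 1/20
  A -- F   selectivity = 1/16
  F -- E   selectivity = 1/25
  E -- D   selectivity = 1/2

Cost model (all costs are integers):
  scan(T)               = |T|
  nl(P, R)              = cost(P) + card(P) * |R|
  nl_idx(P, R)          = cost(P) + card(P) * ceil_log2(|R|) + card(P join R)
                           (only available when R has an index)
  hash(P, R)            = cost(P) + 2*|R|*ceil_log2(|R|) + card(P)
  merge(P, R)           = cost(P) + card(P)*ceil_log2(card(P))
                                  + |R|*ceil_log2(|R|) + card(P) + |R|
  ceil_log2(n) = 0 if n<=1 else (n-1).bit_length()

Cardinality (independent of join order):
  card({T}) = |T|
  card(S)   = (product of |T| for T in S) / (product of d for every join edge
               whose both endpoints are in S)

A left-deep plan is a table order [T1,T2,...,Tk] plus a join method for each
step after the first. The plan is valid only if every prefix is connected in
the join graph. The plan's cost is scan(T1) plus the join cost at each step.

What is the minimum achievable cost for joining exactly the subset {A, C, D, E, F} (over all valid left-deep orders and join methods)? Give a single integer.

Selinger DP over subsets of {A,C,D,E,F}:
  {C}: scan cost=300, card=300
  {A}: scan cost=80, card=80
  {F}: scan cost=50, card=50
  {E}: scan cost=250, card=250
  {D}: scan cost=250, card=250
  {AC}: card=1200; try (A,hash)→1720, (A,nl_idx)→3600, (C,merge)→3720, (A,merge)→3940, (C,hash)→5560, (C,nl)→24080 …(+1); best=1720 via (A,hash)
  {AF}: card=250; try (A,nl_idx)→650, (F,hash)→760, (A,merge)→1040, (F,merge)→1070, (A,hash)→1220, (A,nl)→4050 …(+1); best=650 via (A,nl_idx)
  {EF}: card=500; try (E,nl_idx)→950, (F,hash)→1100, (E,merge)→2650, (F,merge)→2850, (E,hash)→4100, (E,nl)→12550 …(+1); best=950 via (E,nl_idx)
  {DE}: card=31250; try (E,hash)→4500, (D,hash)→4500, (E,merge)→4750, (D,merge)→4750, (E,nl_idx)→33500, (D,nl_idx)→33500 …(+2); best=4500 via (E,hash)
  {ACF}: card=3750; try (F,hash)→3520, (C,merge)→5900, (C,hash)→6300, (F,merge)→16470, (F,nl)→61720, (C,nl)→75650; best=3520 via (F,hash)
  {AEF}: card=2500; try (A,hash)→2570, (E,hash)→4900, (E,merge)→5150, (E,nl_idx)→5150, (A,merge)→6590, (A,nl_idx)→6950 …(+2); best=2570 via (A,hash)
  {DEF}: card=62500; try (D,hash)→5450, (D,merge)→8200, (F,hash)→36350, (D,nl_idx)→67450, (D,nl)→125950, (F,merge)→504850 …(+1); best=5450 via (D,hash)
  {ACEF}: card=37500; try (C,hash)→10470, (E,hash)→11270, (C,merge)→38070, (E,merge)→54520, (E,nl_idx)→71020, (C,nl)→752570 …(+1); best=10470 via (C,hash)
  {ADEF}: card=312500; try (D,hash)→9070, (D,merge)→37320, (A,hash)→69070, (D,nl_idx)→335070, (D,nl)→627570, (A,nl_idx)→755450 …(+2); best=9070 via (D,hash)
  {ACDEF}: card=4687500; try (D,hash)→51970, (C,hash)→326970, (D,merge)→650220, (D,nl_idx)→4997970, (C,merge)→6262070, (D,nl)→9385470 …(+1); best=51970 via (D,hash)

51970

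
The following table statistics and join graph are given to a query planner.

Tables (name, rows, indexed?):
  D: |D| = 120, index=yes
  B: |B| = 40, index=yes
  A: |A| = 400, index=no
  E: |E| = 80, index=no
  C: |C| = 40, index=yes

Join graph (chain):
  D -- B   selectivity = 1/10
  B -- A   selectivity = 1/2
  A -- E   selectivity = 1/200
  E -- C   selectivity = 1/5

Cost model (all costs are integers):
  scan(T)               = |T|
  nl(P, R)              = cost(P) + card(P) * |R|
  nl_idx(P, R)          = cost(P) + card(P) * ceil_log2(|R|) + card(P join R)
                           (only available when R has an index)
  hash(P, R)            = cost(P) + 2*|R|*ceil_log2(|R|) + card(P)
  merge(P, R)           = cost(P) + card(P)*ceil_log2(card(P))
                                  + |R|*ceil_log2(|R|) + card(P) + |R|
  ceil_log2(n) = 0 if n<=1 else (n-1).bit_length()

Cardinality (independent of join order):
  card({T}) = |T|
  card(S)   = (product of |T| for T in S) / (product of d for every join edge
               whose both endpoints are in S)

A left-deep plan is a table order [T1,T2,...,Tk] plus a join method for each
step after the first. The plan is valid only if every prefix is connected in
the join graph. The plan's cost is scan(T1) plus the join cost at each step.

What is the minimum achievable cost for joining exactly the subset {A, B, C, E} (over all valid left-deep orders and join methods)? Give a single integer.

Selinger DP over subsets of {A,B,C,E}:
  {B}: scan cost=40, card=40
  {A}: scan cost=400, card=400
  {E}: scan cost=80, card=80
  {C}: scan cost=40, card=40
  {AB}: card=8000; try (B,hash)→1280, (A,merge)→4320, (B,merge)→4680, (A,hash)→7280, (B,nl_idx)→10800, (A,nl)→16040 …(+1); best=1280 via (B,hash)
  {AE}: card=160; try (E,hash)→1920, (A,merge)→4720, (E,merge)→5040, (A,hash)→7360, (A,nl)→32080, (E,nl)→32400; best=1920 via (E,hash)
  {CE}: card=640; try (C,hash)→640, (E,merge)→960, (C,merge)→1000, (E,hash)→1200, (C,nl_idx)→1200, (E,nl)→3240 …(+1); best=640 via (C,hash)
  {ABE}: card=3200; try (B,hash)→2560, (B,merge)→3640, (B,nl_idx)→6080, (B,nl)→8320, (E,hash)→10400, (E,merge)→113920 …(+1); best=2560 via (B,hash)
  {ACE}: card=1280; try (C,hash)→2560, (C,merge)→3640, (C,nl_idx)→4160, (C,nl)→8320, (A,hash)→8480, (A,merge)→11680 …(+1); best=2560 via (C,hash)
  {ABCE}: card=25600; try (B,hash)→4320, (C,hash)→6240, (B,merge)→18200, (B,nl_idx)→35840, (C,merge)→44440, (C,nl_idx)→47360 …(+2); best=4320 via (B,hash)

4320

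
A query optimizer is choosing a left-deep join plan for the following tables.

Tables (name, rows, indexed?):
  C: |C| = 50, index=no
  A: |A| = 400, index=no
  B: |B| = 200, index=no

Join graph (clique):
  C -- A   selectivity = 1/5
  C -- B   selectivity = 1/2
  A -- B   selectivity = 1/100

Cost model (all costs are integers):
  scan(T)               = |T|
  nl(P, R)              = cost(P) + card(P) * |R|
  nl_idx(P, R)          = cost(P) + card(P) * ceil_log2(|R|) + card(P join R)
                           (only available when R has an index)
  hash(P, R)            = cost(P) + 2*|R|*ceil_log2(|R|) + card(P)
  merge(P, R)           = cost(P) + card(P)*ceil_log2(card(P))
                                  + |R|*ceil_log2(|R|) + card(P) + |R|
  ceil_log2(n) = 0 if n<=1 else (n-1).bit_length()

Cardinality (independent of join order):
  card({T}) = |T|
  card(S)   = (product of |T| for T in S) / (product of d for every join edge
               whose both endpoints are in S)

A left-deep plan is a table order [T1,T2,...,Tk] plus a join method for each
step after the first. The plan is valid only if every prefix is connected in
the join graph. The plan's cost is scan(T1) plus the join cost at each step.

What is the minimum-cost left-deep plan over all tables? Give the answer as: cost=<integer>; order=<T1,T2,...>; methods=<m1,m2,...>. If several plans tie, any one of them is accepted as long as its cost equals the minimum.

cost=5400; order=A,B,C; methods=hash,hash

Selinger DP (subsets sized 1..n):
  {C}: scan cost=50, card=50
  {A}: scan cost=400, card=400
  {B}: scan cost=200, card=200
  {AC}: card=4000; try (C,hash)→1400, (A,merge)→4400, (C,merge)→4750, (A,hash)→7300, (A,nl)→20050, (C,nl)→20400; best=1400 via (C,hash)
  {BC}: card=5000; try (C,hash)→1000, (B,merge)→2200, (C,merge)→2350, (B,hash)→3300, (B,nl)→10050, (C,nl)→10200; best=1000 via (C,hash)
  {AB}: card=800; try (B,hash)→4000, (A,merge)→6000, (B,merge)→6200, (A,hash)→7600, (A,nl)→80200, (B,nl)→80400; best=4000 via (B,hash)
  {ABC}: card=4000; try (C,hash)→5400, (B,hash)→8600, (C,merge)→13150, (A,hash)→13200, (C,nl)→44000, (B,merge)→55200 …(+3); best=5400 via (C,hash)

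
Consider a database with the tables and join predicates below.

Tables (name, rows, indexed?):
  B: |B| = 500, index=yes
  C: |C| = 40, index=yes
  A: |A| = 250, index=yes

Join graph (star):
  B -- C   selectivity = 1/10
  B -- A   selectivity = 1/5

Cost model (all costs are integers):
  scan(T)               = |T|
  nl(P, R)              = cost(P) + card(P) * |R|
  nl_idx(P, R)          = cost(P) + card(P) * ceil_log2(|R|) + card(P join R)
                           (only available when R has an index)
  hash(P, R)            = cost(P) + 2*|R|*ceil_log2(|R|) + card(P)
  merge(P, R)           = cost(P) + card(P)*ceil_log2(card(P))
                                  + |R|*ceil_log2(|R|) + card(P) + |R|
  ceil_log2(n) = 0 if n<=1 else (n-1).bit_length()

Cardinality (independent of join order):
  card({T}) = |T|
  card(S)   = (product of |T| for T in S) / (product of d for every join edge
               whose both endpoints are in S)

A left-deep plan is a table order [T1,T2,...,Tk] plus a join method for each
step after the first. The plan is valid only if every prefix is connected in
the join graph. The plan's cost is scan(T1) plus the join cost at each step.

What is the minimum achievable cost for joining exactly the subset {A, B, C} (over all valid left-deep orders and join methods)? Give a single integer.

Selinger DP over subsets of {A,B,C}:
  {B}: scan cost=500, card=500
  {C}: scan cost=40, card=40
  {A}: scan cost=250, card=250
  {BC}: card=2000; try (C,hash)→1480, (B,nl_idx)→2400, (B,merge)→5320, (C,nl_idx)→5500, (C,merge)→5780, (B,hash)→9080 …(+2); best=1480 via (C,hash)
  {AB}: card=25000; try (A,hash)→5000, (B,merge)→7500, (A,merge)→7750, (B,hash)→9500, (B,nl_idx)→27500, (A,nl_idx)→29500 …(+2); best=5000 via (A,hash)
  {ABC}: card=100000; try (A,hash)→7480, (A,merge)→27730, (C,hash)→30480, (A,nl_idx)→117480, (C,nl_idx)→255000, (C,merge)→405280 …(+2); best=7480 via (A,hash)

7480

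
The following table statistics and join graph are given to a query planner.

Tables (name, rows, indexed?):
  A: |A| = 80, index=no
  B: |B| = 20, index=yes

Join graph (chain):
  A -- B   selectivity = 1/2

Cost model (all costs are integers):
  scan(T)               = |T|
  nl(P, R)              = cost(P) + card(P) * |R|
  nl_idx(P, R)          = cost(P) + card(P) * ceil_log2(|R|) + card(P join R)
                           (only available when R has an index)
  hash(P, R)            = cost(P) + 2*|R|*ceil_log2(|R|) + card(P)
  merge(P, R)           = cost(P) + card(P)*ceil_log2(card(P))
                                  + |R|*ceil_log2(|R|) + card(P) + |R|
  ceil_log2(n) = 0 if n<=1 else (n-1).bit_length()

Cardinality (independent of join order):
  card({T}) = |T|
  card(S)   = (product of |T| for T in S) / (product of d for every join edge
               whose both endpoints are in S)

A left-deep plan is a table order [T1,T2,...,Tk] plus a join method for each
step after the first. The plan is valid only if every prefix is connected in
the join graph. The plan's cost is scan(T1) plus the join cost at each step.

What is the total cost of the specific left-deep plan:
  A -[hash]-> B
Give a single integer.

step 1: scan A: cost=80, card=80
step 2: join B via hash
    card(P join B) = 80*20/(2) = 800
    cost = 80 + 2*20*5 + 80 = 360

360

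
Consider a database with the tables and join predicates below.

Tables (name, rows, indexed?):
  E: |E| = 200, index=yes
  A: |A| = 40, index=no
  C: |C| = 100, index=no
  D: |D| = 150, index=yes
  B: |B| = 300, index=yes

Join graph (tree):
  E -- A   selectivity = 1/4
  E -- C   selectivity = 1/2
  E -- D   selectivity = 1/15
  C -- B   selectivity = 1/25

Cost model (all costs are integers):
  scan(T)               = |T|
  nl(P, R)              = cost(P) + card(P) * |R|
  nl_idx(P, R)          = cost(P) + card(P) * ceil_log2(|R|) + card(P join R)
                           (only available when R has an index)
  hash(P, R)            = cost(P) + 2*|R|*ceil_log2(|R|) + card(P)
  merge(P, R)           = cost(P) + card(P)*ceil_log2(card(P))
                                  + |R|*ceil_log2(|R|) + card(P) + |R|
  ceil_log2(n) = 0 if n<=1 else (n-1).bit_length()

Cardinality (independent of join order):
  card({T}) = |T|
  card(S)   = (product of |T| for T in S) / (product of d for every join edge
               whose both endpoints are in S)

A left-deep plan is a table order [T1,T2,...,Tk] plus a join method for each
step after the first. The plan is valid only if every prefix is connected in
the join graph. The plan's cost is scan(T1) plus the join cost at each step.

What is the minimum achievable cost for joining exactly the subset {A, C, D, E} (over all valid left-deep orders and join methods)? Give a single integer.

26680

Selinger DP over subsets of {A,C,D,E}:
  {E}: scan cost=200, card=200
  {A}: scan cost=40, card=40
  {C}: scan cost=100, card=100
  {D}: scan cost=150, card=150
  {AE}: card=2000; try (A,hash)→880, (E,merge)→2120, (A,merge)→2280, (E,nl_idx)→2360, (E,hash)→3280, (E,nl)→8040 …(+1); best=880 via (A,hash)
  {CE}: card=10000; try (C,hash)→1800, (E,merge)→2700, (C,merge)→2800, (E,hash)→3400, (E,nl_idx)→10900, (E,nl)→20100 …(+1); best=1800 via (C,hash)
  {DE}: card=2000; try (D,hash)→2800, (E,merge)→3300, (E,nl_idx)→3350, (D,merge)→3350, (E,hash)→3500, (D,nl_idx)→3800 …(+2); best=2800 via (D,hash)
  {ACE}: card=100000; try (C,hash)→4280, (A,hash)→12280, (C,merge)→25680, (A,merge)→152080, (C,nl)→200880, (A,nl)→401800; best=4280 via (C,hash)
  {ADE}: card=20000; try (D,hash)→5280, (A,hash)→5280, (D,merge)→26230, (A,merge)→27080, (D,nl_idx)→36880, (A,nl)→82800 …(+1); best=5280 via (D,hash)
  {CDE}: card=100000; try (C,hash)→6200, (D,hash)→14200, (C,merge)→27600, (D,merge)→153150, (D,nl_idx)→181800, (C,nl)→202800 …(+1); best=6200 via (C,hash)
  {ACDE}: card=1000000; try (C,hash)→26680, (D,hash)→106680, (A,hash)→106680, (C,merge)→326080, (D,nl_idx)→1804280, (D,merge)→1805630 …(+4); best=26680 via (C,hash)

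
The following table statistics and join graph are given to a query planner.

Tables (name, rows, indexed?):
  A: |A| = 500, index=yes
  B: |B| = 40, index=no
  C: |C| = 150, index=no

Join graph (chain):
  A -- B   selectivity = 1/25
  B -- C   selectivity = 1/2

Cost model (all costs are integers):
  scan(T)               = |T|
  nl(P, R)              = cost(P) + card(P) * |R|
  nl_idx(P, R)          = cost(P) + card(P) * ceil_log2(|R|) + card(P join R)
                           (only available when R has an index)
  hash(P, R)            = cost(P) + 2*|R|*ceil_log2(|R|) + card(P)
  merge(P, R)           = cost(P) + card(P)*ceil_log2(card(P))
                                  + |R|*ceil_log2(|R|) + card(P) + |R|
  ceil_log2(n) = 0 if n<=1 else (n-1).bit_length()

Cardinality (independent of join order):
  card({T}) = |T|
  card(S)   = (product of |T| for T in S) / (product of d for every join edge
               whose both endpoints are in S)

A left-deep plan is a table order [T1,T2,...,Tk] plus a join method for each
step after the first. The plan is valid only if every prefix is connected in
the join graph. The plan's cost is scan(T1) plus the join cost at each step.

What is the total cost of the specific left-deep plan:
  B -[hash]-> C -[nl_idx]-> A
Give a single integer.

step 1: scan B: cost=40, card=40
step 2: join C via hash
    card(P join C) = 40*150/(2) = 3000
    cost = 40 + 2*150*8 + 40 = 2480
step 3: join A via nl_idx
    card(P join A) = 3000*500/(25) = 60000
    cost = 2480 + 3000*9 + 60000 = 89480

89480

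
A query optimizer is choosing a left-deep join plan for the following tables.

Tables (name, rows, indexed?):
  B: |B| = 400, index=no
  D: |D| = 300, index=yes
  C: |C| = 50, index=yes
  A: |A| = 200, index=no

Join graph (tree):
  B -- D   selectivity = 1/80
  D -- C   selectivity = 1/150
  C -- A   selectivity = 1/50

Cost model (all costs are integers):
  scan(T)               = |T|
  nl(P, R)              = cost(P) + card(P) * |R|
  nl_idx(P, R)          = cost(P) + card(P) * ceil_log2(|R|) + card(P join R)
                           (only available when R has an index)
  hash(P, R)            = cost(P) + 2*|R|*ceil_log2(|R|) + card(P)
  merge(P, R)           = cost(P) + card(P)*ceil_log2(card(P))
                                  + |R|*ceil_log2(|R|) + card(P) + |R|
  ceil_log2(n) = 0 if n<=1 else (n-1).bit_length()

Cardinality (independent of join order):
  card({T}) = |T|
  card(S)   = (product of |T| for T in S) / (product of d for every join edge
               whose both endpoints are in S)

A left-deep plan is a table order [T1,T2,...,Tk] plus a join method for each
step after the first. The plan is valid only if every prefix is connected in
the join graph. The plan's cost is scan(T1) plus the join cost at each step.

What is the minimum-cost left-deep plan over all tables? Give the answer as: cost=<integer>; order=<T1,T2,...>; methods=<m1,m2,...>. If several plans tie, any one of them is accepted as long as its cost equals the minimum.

cost=9100; order=C,D,B,A; methods=nl_idx,merge,hash

Selinger DP (subsets sized 1..n):
  {B}: scan cost=400, card=400
  {D}: scan cost=300, card=300
  {C}: scan cost=50, card=50
  {A}: scan cost=200, card=200
  {BD}: card=1500; try (D,nl_idx)→5500, (D,hash)→6200, (B,merge)→7300, (D,merge)→7400, (B,hash)→7800, (B,nl)→120300 …(+1); best=5500 via (D,nl_idx)
  {CD}: card=100; try (D,nl_idx)→600, (C,hash)→1200, (C,nl_idx)→2200, (D,merge)→3400, (C,merge)→3650, (D,hash)→5500 …(+2); best=600 via (D,nl_idx)
  {AC}: card=200; try (C,hash)→1000, (C,nl_idx)→1600, (A,merge)→2200, (C,merge)→2350, (A,hash)→3300, (A,nl)→10050 …(+1); best=1000 via (C,hash)
  {BCD}: card=500; try (B,merge)→5400, (C,hash)→7600, (B,hash)→7900, (C,nl_idx)→15000, (C,merge)→23850, (B,nl)→40600 …(+1); best=5400 via (B,merge)
  {ACD}: card=400; try (D,nl_idx)→3200, (A,merge)→3200, (A,hash)→3900, (D,merge)→5800, (D,hash)→6600, (A,nl)→20600 …(+1); best=3200 via (D,nl_idx)
  {ABCD}: card=2000; try (A,hash)→9100, (B,hash)→10800, (B,merge)→11200, (A,merge)→12200, (A,nl)→105400, (B,nl)→163200; best=9100 via (A,hash)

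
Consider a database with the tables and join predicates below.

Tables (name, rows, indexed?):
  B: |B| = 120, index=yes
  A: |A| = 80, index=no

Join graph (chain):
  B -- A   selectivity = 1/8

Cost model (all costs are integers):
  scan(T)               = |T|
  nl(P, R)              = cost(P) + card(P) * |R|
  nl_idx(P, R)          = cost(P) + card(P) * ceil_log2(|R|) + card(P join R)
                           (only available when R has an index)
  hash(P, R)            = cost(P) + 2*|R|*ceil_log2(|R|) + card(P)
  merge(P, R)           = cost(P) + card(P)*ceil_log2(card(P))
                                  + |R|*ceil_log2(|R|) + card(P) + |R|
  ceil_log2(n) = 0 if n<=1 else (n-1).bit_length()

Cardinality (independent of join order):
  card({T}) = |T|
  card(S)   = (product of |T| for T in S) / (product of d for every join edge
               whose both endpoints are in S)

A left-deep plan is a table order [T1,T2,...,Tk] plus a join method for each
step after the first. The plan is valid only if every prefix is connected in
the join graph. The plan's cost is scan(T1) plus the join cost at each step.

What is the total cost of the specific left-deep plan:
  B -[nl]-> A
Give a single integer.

step 1: scan B: cost=120, card=120
step 2: join A via nl
    card(P join A) = 120*80/(8) = 1200
    cost = 120 + 120*80 = 9720

9720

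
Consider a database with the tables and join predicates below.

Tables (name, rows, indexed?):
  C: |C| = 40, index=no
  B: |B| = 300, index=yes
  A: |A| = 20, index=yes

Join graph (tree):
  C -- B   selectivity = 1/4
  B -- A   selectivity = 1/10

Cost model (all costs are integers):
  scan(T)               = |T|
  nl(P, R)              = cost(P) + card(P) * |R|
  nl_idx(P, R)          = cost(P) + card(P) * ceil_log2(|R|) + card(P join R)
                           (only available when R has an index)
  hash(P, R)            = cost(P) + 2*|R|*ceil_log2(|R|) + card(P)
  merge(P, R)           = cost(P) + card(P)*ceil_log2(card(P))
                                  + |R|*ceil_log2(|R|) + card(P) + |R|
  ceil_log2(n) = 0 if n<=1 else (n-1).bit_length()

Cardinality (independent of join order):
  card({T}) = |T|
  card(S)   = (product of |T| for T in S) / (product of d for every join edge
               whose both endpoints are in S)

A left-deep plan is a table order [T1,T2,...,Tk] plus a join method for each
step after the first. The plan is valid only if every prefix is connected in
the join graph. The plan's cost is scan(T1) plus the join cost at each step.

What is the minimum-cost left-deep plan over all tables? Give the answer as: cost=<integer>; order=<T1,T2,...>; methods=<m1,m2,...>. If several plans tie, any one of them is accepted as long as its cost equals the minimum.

cost=1880; order=A,B,C; methods=nl_idx,hash

Selinger DP (subsets sized 1..n):
  {C}: scan cost=40, card=40
  {B}: scan cost=300, card=300
  {A}: scan cost=20, card=20
  {BC}: card=3000; try (C,hash)→1080, (B,merge)→3320, (B,nl_idx)→3400, (C,merge)→3580, (B,hash)→5480, (B,nl)→12040 …(+1); best=1080 via (C,hash)
  {AB}: card=600; try (B,nl_idx)→800, (A,hash)→800, (A,nl_idx)→2400, (B,merge)→3140, (A,merge)→3420, (B,hash)→5440 …(+2); best=800 via (B,nl_idx)
  {ABC}: card=6000; try (C,hash)→1880, (A,hash)→4280, (C,merge)→7680, (A,nl_idx)→22080, (C,nl)→24800, (A,merge)→40200 …(+1); best=1880 via (C,hash)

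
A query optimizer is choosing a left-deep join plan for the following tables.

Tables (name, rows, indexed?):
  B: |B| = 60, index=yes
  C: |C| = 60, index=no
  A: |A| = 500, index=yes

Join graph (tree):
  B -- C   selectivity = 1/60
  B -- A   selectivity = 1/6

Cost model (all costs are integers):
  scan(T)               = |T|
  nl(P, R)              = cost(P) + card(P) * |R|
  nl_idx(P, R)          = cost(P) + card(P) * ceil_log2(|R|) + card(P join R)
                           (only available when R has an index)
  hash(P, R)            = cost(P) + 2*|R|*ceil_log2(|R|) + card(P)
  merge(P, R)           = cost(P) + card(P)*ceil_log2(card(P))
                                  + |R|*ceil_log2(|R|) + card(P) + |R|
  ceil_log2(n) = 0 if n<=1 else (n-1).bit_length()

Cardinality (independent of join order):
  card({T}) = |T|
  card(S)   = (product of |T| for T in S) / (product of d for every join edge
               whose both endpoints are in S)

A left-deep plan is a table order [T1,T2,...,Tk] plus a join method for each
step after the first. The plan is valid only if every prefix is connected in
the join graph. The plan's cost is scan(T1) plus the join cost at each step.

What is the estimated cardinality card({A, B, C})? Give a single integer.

Tables in S: A(500), B(60), C(60)
Edges inside S: B-C(d=60), B-A(d=6)
numerator = 500 * 60 * 60 = 1800000
denominator = 60 * 6 = 360
card(S) = 1800000 / 360 = 5000

5000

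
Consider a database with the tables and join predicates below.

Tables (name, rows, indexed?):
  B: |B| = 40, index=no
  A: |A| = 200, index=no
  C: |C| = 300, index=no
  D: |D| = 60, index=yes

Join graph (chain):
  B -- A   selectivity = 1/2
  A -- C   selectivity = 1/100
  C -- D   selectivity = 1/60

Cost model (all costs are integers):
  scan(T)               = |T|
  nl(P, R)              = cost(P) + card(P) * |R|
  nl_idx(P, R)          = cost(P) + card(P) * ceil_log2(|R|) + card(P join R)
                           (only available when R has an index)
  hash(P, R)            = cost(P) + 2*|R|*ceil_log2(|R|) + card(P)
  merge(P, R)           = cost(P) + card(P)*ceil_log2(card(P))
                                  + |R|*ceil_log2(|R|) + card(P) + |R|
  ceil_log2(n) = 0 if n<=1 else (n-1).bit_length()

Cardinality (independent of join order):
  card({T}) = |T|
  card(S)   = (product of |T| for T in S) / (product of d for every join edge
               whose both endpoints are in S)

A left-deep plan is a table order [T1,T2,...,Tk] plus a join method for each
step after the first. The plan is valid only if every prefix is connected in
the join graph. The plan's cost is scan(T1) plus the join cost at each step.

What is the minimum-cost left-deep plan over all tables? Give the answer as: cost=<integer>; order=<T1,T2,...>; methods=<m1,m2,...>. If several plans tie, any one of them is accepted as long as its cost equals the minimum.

cost=5900; order=C,D,A,B; methods=hash,hash,hash

Selinger DP (subsets sized 1..n):
  {B}: scan cost=40, card=40
  {A}: scan cost=200, card=200
  {C}: scan cost=300, card=300
  {D}: scan cost=60, card=60
  {AB}: card=4000; try (B,hash)→880, (A,merge)→2120, (B,merge)→2280, (A,hash)→3280, (A,nl)→8040, (B,nl)→8200; best=880 via (B,hash)
  {AC}: card=600; try (A,hash)→3800, (C,merge)→5000, (A,merge)→5100, (C,hash)→5800, (C,nl)→60200, (A,nl)→60300; best=3800 via (A,hash)
  {CD}: card=300; try (D,hash)→1320, (D,nl_idx)→2400, (C,merge)→3480, (D,merge)→3720, (C,hash)→5520, (C,nl)→18060 …(+1); best=1320 via (D,hash)
  {ABC}: card=12000; try (B,hash)→4880, (C,hash)→10280, (B,merge)→10680, (B,nl)→27800, (C,merge)→55880, (C,nl)→1200880; best=4880 via (B,hash)
  {ACD}: card=600; try (A,hash)→4820, (D,hash)→5120, (A,merge)→6120, (D,nl_idx)→8000, (D,merge)→10820, (D,nl)→39800 …(+1); best=4820 via (A,hash)
  {ABCD}: card=12000; try (B,hash)→5900, (B,merge)→11700, (D,hash)→17600, (B,nl)→28820, (D,nl_idx)→88880, (D,merge)→185300 …(+1); best=5900 via (B,hash)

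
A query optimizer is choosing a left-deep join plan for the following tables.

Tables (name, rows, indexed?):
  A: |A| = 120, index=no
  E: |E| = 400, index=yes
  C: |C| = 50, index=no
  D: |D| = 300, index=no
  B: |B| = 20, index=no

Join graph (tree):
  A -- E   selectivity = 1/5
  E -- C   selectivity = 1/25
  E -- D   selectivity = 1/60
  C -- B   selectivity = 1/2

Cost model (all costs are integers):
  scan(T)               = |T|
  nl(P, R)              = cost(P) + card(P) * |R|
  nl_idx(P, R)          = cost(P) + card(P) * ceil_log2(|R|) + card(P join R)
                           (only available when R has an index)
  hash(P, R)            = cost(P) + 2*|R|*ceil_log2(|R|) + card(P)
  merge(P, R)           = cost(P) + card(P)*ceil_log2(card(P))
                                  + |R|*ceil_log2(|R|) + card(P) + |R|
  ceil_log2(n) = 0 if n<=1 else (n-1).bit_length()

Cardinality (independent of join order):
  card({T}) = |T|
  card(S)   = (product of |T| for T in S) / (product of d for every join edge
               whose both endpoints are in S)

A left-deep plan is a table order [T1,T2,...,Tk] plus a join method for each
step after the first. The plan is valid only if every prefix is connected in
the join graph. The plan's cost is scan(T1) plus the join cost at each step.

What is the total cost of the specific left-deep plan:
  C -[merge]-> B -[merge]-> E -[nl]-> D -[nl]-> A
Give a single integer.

step 1: scan C: cost=50, card=50
step 2: join B via merge
    card(P join B) = 50*20/(2) = 500
    cost = 50 + 50*6 + 20*5 + 50 + 20 = 520
step 3: join E via merge
    card(P join E) = 500*400/(25) = 8000
    cost = 520 + 500*9 + 400*9 + 500 + 400 = 9520
step 4: join D via nl
    card(P join D) = 8000*300/(60) = 40000
    cost = 9520 + 8000*300 = 2409520
step 5: join A via nl
    card(P join A) = 40000*120/(5) = 960000
    cost = 2409520 + 40000*120 = 7209520

7209520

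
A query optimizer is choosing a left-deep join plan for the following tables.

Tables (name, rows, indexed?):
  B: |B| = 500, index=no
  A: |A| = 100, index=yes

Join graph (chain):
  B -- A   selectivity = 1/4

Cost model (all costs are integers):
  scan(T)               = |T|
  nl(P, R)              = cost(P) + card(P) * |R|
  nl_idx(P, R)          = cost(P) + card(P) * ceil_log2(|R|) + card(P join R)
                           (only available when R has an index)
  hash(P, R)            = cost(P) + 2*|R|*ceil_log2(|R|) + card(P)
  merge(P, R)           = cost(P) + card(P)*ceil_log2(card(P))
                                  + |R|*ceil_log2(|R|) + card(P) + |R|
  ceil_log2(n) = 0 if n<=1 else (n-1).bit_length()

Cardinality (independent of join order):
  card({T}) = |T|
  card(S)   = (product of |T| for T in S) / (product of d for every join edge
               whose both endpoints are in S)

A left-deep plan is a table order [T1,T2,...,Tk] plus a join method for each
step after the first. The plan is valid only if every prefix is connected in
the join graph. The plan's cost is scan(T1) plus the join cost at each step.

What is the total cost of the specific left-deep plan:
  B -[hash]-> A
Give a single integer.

2400

step 1: scan B: cost=500, card=500
step 2: join A via hash
    card(P join A) = 500*100/(4) = 12500
    cost = 500 + 2*100*7 + 500 = 2400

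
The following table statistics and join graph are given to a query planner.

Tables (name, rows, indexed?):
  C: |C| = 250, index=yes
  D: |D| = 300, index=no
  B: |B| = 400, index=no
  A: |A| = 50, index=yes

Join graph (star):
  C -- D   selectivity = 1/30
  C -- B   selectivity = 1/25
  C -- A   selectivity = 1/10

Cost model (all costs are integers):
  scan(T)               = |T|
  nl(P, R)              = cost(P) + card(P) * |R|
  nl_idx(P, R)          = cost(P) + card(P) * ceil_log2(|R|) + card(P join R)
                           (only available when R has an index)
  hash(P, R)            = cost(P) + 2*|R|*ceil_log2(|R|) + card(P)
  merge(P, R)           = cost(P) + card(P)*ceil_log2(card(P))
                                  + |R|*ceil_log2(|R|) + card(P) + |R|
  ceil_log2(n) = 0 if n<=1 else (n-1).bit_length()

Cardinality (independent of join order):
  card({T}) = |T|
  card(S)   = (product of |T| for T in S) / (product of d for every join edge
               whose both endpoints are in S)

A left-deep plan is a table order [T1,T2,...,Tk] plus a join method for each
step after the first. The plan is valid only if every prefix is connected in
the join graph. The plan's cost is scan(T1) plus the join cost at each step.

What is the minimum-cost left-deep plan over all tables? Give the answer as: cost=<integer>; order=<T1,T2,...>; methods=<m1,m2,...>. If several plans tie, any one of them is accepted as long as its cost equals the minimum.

cost=27400; order=D,C,A,B; methods=hash,hash,hash

Selinger DP (subsets sized 1..n):
  {C}: scan cost=250, card=250
  {D}: scan cost=300, card=300
  {B}: scan cost=400, card=400
  {A}: scan cost=50, card=50
  {CD}: card=2500; try (C,hash)→4600, (C,nl_idx)→5200, (D,merge)→5500, (C,merge)→5550, (D,hash)→5900, (D,nl)→75250 …(+1); best=4600 via (C,hash)
  {BC}: card=4000; try (C,hash)→4800, (B,merge)→6500, (C,merge)→6650, (C,nl_idx)→7600, (B,hash)→7700, (B,nl)→100250 …(+1); best=4800 via (C,hash)
  {AC}: card=1250; try (A,hash)→1100, (C,nl_idx)→1700, (C,merge)→2650, (A,merge)→2850, (A,nl_idx)→3000, (C,hash)→4100 …(+2); best=1100 via (A,hash)
  {BCD}: card=40000; try (D,hash)→14200, (B,hash)→14300, (B,merge)→41100, (D,merge)→59800, (B,nl)→1004600, (D,nl)→1204800; best=14200 via (D,hash)
  {ACD}: card=12500; try (A,hash)→7700, (D,hash)→7750, (D,merge)→19100, (A,nl_idx)→32100, (A,merge)→37450, (A,nl)→129600 …(+1); best=7700 via (A,hash)
  {ABC}: card=20000; try (A,hash)→9400, (B,hash)→9550, (B,merge)→20100, (A,nl_idx)→48800, (A,merge)→57150, (A,nl)→204800 …(+1); best=9400 via (A,hash)
  {ABCD}: card=200000; try (B,hash)→27400, (D,hash)→34800, (A,hash)→54800, (B,merge)→199200, (D,merge)→332400, (A,nl_idx)→454200 …(+4); best=27400 via (B,hash)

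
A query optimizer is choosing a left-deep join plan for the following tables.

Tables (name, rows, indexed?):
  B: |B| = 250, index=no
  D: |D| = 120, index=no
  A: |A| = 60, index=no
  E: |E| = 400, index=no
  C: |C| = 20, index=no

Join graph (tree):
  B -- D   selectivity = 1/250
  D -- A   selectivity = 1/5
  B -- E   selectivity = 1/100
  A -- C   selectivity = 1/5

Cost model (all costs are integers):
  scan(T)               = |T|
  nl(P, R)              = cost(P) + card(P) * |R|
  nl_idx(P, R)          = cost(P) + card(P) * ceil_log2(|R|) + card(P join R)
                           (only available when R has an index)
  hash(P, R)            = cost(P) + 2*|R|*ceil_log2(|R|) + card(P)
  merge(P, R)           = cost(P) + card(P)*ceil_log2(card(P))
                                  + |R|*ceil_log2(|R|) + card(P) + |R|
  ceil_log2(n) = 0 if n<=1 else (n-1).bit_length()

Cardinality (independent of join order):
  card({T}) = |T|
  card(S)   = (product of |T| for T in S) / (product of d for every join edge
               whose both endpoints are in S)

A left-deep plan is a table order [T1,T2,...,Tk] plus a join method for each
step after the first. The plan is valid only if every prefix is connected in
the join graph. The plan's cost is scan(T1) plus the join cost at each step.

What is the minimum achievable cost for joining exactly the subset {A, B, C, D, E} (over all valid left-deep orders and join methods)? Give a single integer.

14300

Selinger DP over subsets of {A,B,C,D,E}:
  {B}: scan cost=250, card=250
  {D}: scan cost=120, card=120
  {A}: scan cost=60, card=60
  {E}: scan cost=400, card=400
  {C}: scan cost=20, card=20
  {BD}: card=120; try (D,hash)→2180, (B,merge)→3330, (D,merge)→3460, (B,hash)→4240, (B,nl)→30120, (D,nl)→30250; best=2180 via (D,hash)
  {BE}: card=1000; try (B,hash)→4800, (E,merge)→6500, (B,merge)→6650, (E,hash)→7700, (E,nl)→100250, (B,nl)→100400; best=4800 via (B,hash)
  {AD}: card=1440; try (A,hash)→960, (D,merge)→1440, (A,merge)→1500, (D,hash)→1800, (D,nl)→7260, (A,nl)→7320; best=960 via (A,hash)
  {AC}: card=240; try (C,hash)→320, (A,merge)→560, (C,merge)→600, (A,hash)→760, (A,nl)→1220, (C,nl)→1260; best=320 via (C,hash)
  {ABD}: card=1440; try (A,hash)→3020, (A,merge)→3560, (B,hash)→6400, (A,nl)→9380, (B,merge)→20490, (B,nl)→360960; best=3020 via (A,hash)
  {BDE}: card=480; try (E,merge)→7140, (D,hash)→7480, (E,hash)→9500, (D,merge)→16760, (E,nl)→50180, (D,nl)→124800; best=7140 via (E,merge)
  {ACD}: card=5760; try (D,hash)→2240, (C,hash)→2600, (D,merge)→3440, (C,merge)→18360, (D,nl)→29120, (C,nl)→29760; best=2240 via (D,hash)
  {ABDE}: card=5760; try (A,hash)→8340, (E,hash)→11660, (A,merge)→12360, (E,merge)→24300, (A,nl)→35940, (E,nl)→579020; best=8340 via (A,hash)
  {ABCD}: card=5760; try (C,hash)→4660, (B,hash)→12000, (C,merge)→20420, (C,nl)→31820, (B,merge)→85130, (B,nl)→1442240; best=4660 via (C,hash)
  {ABCDE}: card=23040; try (C,hash)→14300, (E,hash)→17620, (C,merge)→89100, (E,merge)→89300, (C,nl)→123540, (E,nl)→2308660; best=14300 via (C,hash)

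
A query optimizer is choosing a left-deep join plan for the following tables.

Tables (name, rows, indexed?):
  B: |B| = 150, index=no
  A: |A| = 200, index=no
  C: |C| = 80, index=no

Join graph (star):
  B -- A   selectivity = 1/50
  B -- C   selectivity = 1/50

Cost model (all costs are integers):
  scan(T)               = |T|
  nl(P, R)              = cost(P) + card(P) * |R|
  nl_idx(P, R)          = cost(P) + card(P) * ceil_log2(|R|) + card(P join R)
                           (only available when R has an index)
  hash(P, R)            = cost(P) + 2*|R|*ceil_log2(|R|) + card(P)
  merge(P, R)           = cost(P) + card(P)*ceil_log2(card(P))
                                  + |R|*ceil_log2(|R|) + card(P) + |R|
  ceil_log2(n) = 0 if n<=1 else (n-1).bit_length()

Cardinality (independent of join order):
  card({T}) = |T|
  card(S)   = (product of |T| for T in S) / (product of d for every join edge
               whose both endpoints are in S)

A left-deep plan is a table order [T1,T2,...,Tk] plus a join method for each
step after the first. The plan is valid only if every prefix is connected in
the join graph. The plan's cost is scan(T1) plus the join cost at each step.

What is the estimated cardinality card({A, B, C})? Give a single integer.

960

Tables in S: A(200), B(150), C(80)
Edges inside S: B-A(d=50), B-C(d=50)
numerator = 200 * 150 * 80 = 2400000
denominator = 50 * 50 = 2500
card(S) = 2400000 / 2500 = 960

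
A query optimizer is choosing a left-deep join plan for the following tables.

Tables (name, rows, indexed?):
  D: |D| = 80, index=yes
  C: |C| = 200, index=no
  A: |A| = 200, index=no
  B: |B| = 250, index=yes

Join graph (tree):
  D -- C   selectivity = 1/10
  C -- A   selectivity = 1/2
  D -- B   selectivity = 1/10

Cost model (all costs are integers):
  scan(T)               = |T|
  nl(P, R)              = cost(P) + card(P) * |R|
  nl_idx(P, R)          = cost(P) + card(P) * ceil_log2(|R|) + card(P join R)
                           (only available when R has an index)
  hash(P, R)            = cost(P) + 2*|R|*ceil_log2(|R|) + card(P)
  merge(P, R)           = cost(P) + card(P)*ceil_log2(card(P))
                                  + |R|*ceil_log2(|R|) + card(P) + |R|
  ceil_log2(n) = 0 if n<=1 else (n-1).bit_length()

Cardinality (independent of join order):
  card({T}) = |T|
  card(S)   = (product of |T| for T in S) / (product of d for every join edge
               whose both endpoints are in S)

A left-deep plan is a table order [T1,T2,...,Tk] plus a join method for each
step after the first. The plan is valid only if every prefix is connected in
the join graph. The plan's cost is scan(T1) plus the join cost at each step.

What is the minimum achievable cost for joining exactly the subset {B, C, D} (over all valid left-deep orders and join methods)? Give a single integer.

Selinger DP over subsets of {B,C,D}:
  {D}: scan cost=80, card=80
  {C}: scan cost=200, card=200
  {B}: scan cost=250, card=250
  {CD}: card=1600; try (D,hash)→1520, (C,merge)→2520, (D,merge)→2640, (D,nl_idx)→3200, (C,hash)→3360, (C,nl)→16080 …(+1); best=1520 via (D,hash)
  {BD}: card=2000; try (D,hash)→1620, (B,nl_idx)→2720, (B,merge)→2970, (D,merge)→3140, (D,nl_idx)→4000, (B,hash)→4160 …(+2); best=1620 via (D,hash)
  {BCD}: card=40000; try (C,hash)→6820, (B,hash)→7120, (B,merge)→22970, (C,merge)→27420, (B,nl_idx)→54320, (B,nl)→401520 …(+1); best=6820 via (C,hash)

6820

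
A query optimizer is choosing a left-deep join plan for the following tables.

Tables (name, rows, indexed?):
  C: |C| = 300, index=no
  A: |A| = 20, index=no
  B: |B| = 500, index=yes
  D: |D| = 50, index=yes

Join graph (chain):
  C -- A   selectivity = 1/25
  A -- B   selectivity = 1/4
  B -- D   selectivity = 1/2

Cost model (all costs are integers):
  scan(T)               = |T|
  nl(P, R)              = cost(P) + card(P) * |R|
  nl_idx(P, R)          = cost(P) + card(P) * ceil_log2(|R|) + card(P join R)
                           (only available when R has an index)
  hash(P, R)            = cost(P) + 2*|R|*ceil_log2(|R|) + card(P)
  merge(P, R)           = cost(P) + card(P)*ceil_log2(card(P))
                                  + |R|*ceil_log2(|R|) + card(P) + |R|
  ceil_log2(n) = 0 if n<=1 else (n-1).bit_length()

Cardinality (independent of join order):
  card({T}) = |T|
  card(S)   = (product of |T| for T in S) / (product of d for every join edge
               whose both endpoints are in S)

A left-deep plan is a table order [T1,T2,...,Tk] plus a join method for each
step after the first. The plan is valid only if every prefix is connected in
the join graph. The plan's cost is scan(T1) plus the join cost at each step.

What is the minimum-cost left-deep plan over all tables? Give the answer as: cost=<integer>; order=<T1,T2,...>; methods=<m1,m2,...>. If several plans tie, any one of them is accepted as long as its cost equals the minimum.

Selinger DP (subsets sized 1..n):
  {C}: scan cost=300, card=300
  {A}: scan cost=20, card=20
  {B}: scan cost=500, card=500
  {D}: scan cost=50, card=50
  {AC}: card=240; try (A,hash)→800, (C,merge)→3140, (A,merge)→3420, (C,hash)→5440, (C,nl)→6020, (A,nl)→6300; best=800 via (A,hash)
  {AB}: card=2500; try (A,hash)→1200, (B,nl_idx)→2700, (B,merge)→5140, (A,merge)→5620, (B,hash)→9040, (B,nl)→10020 …(+1); best=1200 via (A,hash)
  {BD}: card=12500; try (D,hash)→1600, (B,merge)→5400, (D,merge)→5850, (B,hash)→9100, (B,nl_idx)→13000, (D,nl_idx)→16000 …(+2); best=1600 via (D,hash)
  {ABC}: card=30000; try (B,merge)→7960, (C,hash)→9100, (B,hash)→10040, (B,nl_idx)→32960, (C,merge)→36700, (B,nl)→120800 …(+1); best=7960 via (B,merge)
  {ABD}: card=62500; try (D,hash)→4300, (A,hash)→14300, (D,merge)→34050, (D,nl_idx)→78700, (D,nl)→126200, (A,merge)→189220 …(+1); best=4300 via (D,hash)
  {ABCD}: card=750000; try (D,hash)→38560, (C,hash)→72200, (D,merge)→488310, (D,nl_idx)→937960, (C,merge)→1069800, (D,nl)→1507960 …(+1); best=38560 via (D,hash)

cost=38560; order=C,A,B,D; methods=hash,merge,hash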